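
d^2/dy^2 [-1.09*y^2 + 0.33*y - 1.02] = -2.18000000000000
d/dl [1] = 0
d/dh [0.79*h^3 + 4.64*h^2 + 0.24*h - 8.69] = 2.37*h^2 + 9.28*h + 0.24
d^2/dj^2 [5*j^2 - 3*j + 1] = 10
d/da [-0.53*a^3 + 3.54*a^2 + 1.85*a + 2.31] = -1.59*a^2 + 7.08*a + 1.85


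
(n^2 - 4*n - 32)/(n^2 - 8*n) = (n + 4)/n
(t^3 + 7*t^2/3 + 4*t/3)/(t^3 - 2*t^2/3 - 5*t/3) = (3*t + 4)/(3*t - 5)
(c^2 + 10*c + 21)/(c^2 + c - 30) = (c^2 + 10*c + 21)/(c^2 + c - 30)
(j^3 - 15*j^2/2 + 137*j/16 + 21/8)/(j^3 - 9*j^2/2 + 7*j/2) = (16*j^3 - 120*j^2 + 137*j + 42)/(8*j*(2*j^2 - 9*j + 7))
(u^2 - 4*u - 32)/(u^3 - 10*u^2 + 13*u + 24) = (u + 4)/(u^2 - 2*u - 3)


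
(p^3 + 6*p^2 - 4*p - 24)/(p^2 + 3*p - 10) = (p^2 + 8*p + 12)/(p + 5)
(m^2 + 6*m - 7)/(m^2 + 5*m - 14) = (m - 1)/(m - 2)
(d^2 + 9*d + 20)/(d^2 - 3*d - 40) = (d + 4)/(d - 8)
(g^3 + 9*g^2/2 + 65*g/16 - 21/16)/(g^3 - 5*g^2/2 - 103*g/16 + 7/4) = (g + 3)/(g - 4)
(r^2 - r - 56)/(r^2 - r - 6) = (-r^2 + r + 56)/(-r^2 + r + 6)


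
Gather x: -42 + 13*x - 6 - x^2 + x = -x^2 + 14*x - 48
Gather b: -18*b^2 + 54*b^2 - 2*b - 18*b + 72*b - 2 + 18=36*b^2 + 52*b + 16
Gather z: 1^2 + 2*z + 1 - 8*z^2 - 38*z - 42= -8*z^2 - 36*z - 40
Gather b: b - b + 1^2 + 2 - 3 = 0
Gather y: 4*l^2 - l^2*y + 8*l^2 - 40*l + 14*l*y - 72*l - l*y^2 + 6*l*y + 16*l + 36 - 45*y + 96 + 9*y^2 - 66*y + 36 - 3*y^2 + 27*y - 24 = 12*l^2 - 96*l + y^2*(6 - l) + y*(-l^2 + 20*l - 84) + 144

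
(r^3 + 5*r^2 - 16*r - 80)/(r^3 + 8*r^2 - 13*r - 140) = (r + 4)/(r + 7)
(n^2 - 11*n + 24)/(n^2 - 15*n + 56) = (n - 3)/(n - 7)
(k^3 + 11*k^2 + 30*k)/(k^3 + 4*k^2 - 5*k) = (k + 6)/(k - 1)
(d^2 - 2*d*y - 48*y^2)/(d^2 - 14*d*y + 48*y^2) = (-d - 6*y)/(-d + 6*y)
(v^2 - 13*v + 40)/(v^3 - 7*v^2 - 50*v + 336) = (v - 5)/(v^2 + v - 42)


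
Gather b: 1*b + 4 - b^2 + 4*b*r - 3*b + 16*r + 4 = -b^2 + b*(4*r - 2) + 16*r + 8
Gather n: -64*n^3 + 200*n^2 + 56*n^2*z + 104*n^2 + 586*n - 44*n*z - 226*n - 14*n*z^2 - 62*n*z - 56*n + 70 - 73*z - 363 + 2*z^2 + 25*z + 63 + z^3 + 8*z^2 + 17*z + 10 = -64*n^3 + n^2*(56*z + 304) + n*(-14*z^2 - 106*z + 304) + z^3 + 10*z^2 - 31*z - 220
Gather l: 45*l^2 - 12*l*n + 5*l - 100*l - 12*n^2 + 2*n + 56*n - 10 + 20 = 45*l^2 + l*(-12*n - 95) - 12*n^2 + 58*n + 10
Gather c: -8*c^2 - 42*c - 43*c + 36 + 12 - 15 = -8*c^2 - 85*c + 33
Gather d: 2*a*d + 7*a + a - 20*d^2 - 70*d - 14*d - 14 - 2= 8*a - 20*d^2 + d*(2*a - 84) - 16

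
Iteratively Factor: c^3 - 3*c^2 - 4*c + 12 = (c - 3)*(c^2 - 4) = (c - 3)*(c + 2)*(c - 2)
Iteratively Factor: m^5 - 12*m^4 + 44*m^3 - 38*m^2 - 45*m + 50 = (m - 1)*(m^4 - 11*m^3 + 33*m^2 - 5*m - 50) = (m - 2)*(m - 1)*(m^3 - 9*m^2 + 15*m + 25) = (m - 5)*(m - 2)*(m - 1)*(m^2 - 4*m - 5) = (m - 5)^2*(m - 2)*(m - 1)*(m + 1)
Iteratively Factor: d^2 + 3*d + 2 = (d + 1)*(d + 2)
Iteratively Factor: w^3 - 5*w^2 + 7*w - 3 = (w - 3)*(w^2 - 2*w + 1) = (w - 3)*(w - 1)*(w - 1)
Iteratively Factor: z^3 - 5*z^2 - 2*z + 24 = (z - 4)*(z^2 - z - 6) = (z - 4)*(z + 2)*(z - 3)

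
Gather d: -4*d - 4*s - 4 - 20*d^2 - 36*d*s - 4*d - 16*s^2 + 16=-20*d^2 + d*(-36*s - 8) - 16*s^2 - 4*s + 12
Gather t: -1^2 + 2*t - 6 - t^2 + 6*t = -t^2 + 8*t - 7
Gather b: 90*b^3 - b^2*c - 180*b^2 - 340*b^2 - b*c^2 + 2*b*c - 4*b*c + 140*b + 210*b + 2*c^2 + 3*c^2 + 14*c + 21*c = 90*b^3 + b^2*(-c - 520) + b*(-c^2 - 2*c + 350) + 5*c^2 + 35*c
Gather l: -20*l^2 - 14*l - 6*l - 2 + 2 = -20*l^2 - 20*l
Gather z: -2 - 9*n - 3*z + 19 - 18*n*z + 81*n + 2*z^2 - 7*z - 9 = 72*n + 2*z^2 + z*(-18*n - 10) + 8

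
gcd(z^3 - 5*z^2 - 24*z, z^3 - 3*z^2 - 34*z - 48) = z^2 - 5*z - 24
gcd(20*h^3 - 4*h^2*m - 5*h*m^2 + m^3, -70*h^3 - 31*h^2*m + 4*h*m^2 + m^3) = 10*h^2 + 3*h*m - m^2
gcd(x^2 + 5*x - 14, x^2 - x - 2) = x - 2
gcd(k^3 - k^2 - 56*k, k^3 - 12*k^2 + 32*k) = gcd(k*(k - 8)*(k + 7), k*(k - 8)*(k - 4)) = k^2 - 8*k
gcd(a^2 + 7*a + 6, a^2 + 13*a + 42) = a + 6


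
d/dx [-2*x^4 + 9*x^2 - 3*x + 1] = -8*x^3 + 18*x - 3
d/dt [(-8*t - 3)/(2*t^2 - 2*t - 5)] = 2*(8*t^2 + 6*t + 17)/(4*t^4 - 8*t^3 - 16*t^2 + 20*t + 25)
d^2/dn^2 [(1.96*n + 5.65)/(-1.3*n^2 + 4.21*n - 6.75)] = (-(1.96*n + 5.65)*(2.6*n - 4.21)*(5.2*n - 8.42) + (15.288*n - 1.8132)*(1.3*n^2 - 4.21*n + 6.75))/(1.3*n^2 - 4.21*n + 6.75)^3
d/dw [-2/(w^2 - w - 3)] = 2*(2*w - 1)/(-w^2 + w + 3)^2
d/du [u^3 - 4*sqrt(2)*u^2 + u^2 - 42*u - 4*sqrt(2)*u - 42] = 3*u^2 - 8*sqrt(2)*u + 2*u - 42 - 4*sqrt(2)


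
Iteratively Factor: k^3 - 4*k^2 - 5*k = (k - 5)*(k^2 + k) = (k - 5)*(k + 1)*(k)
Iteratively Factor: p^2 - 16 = (p - 4)*(p + 4)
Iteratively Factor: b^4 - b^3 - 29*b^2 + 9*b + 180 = (b - 5)*(b^3 + 4*b^2 - 9*b - 36) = (b - 5)*(b + 4)*(b^2 - 9) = (b - 5)*(b + 3)*(b + 4)*(b - 3)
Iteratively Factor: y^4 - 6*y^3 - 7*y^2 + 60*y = (y)*(y^3 - 6*y^2 - 7*y + 60) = y*(y - 5)*(y^2 - y - 12) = y*(y - 5)*(y + 3)*(y - 4)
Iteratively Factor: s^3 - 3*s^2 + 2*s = (s - 1)*(s^2 - 2*s) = s*(s - 1)*(s - 2)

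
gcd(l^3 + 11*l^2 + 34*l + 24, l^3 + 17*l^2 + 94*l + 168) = l^2 + 10*l + 24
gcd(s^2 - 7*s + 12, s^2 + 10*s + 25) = 1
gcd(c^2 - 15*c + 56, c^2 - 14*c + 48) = c - 8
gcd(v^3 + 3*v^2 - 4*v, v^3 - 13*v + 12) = v^2 + 3*v - 4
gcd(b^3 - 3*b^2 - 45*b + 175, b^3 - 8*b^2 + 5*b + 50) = b^2 - 10*b + 25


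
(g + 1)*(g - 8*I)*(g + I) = g^3 + g^2 - 7*I*g^2 + 8*g - 7*I*g + 8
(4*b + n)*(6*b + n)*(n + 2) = 24*b^2*n + 48*b^2 + 10*b*n^2 + 20*b*n + n^3 + 2*n^2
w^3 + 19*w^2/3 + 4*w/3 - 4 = (w - 2/3)*(w + 1)*(w + 6)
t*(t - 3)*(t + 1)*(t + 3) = t^4 + t^3 - 9*t^2 - 9*t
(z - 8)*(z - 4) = z^2 - 12*z + 32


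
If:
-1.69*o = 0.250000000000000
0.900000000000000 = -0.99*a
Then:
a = -0.91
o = -0.15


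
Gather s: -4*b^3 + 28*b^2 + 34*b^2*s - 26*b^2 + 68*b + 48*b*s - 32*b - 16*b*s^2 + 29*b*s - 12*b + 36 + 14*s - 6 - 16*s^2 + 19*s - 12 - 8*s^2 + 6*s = -4*b^3 + 2*b^2 + 24*b + s^2*(-16*b - 24) + s*(34*b^2 + 77*b + 39) + 18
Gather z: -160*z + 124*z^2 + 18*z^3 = 18*z^3 + 124*z^2 - 160*z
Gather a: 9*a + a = 10*a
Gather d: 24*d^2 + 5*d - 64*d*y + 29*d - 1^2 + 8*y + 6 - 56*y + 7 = 24*d^2 + d*(34 - 64*y) - 48*y + 12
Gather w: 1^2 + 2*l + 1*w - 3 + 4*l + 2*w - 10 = 6*l + 3*w - 12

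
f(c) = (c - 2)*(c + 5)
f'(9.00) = 21.00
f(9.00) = 98.00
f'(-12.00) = -21.00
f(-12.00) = 98.00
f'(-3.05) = -3.10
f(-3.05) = -9.85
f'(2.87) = 8.74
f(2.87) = 6.85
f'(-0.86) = 1.28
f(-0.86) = -11.84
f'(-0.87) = 1.26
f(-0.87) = -11.85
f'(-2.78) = -2.56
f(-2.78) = -10.61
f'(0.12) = 3.24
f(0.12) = -9.63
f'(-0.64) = 1.72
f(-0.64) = -11.51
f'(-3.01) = -3.02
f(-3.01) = -9.97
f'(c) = 2*c + 3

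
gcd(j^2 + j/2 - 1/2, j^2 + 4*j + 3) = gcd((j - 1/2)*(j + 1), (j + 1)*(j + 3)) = j + 1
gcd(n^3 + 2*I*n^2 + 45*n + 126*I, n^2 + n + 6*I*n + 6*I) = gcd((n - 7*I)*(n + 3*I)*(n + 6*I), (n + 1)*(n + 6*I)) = n + 6*I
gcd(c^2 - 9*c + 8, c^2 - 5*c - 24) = c - 8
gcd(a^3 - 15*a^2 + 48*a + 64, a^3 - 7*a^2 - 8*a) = a^2 - 7*a - 8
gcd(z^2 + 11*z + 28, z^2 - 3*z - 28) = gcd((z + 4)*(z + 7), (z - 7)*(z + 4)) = z + 4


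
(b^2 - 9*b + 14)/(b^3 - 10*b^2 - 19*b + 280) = (b - 2)/(b^2 - 3*b - 40)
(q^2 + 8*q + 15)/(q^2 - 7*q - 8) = (q^2 + 8*q + 15)/(q^2 - 7*q - 8)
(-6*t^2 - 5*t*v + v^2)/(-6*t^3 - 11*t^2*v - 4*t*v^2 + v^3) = 1/(t + v)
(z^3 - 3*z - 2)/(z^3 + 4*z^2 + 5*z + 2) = (z - 2)/(z + 2)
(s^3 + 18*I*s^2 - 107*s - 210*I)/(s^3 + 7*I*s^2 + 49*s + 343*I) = (s^2 + 11*I*s - 30)/(s^2 + 49)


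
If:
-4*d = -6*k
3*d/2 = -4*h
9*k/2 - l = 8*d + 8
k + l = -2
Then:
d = -18/13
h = 27/52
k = -12/13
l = -14/13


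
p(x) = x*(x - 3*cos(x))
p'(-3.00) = -1.76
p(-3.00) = 0.09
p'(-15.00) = 1.54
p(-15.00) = 190.81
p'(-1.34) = 0.55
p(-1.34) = 2.72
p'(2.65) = 11.70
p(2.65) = 14.03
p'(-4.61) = -22.67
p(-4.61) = 19.84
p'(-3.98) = -14.83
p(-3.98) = 7.86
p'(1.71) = 8.92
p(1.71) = 3.64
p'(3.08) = 9.72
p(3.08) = 18.71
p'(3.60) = 5.11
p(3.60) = 22.64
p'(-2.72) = 0.64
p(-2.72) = -0.05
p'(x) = x*(3*sin(x) + 1) + x - 3*cos(x) = 3*x*sin(x) + 2*x - 3*cos(x)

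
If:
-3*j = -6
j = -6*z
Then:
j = 2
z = -1/3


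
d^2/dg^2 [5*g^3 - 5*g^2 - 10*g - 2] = 30*g - 10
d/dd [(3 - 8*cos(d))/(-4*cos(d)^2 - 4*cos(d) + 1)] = 4*(8*cos(d)^2 - 6*cos(d) - 1)*sin(d)/(-4*sin(d)^2 + 4*cos(d) + 3)^2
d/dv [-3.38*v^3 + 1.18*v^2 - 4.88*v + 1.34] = -10.14*v^2 + 2.36*v - 4.88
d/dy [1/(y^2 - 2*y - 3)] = 2*(1 - y)/(-y^2 + 2*y + 3)^2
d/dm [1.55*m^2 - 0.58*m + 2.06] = 3.1*m - 0.58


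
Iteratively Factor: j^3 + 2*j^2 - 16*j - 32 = (j + 2)*(j^2 - 16) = (j + 2)*(j + 4)*(j - 4)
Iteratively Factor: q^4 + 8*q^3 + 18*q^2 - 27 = (q + 3)*(q^3 + 5*q^2 + 3*q - 9) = (q - 1)*(q + 3)*(q^2 + 6*q + 9) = (q - 1)*(q + 3)^2*(q + 3)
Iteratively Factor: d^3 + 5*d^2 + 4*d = (d + 4)*(d^2 + d) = d*(d + 4)*(d + 1)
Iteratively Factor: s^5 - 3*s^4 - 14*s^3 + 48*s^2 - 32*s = (s - 4)*(s^4 + s^3 - 10*s^2 + 8*s) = (s - 4)*(s + 4)*(s^3 - 3*s^2 + 2*s) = (s - 4)*(s - 1)*(s + 4)*(s^2 - 2*s) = s*(s - 4)*(s - 1)*(s + 4)*(s - 2)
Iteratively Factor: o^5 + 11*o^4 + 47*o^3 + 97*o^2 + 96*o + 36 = (o + 3)*(o^4 + 8*o^3 + 23*o^2 + 28*o + 12) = (o + 3)^2*(o^3 + 5*o^2 + 8*o + 4) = (o + 2)*(o + 3)^2*(o^2 + 3*o + 2) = (o + 1)*(o + 2)*(o + 3)^2*(o + 2)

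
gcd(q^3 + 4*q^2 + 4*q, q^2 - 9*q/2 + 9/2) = 1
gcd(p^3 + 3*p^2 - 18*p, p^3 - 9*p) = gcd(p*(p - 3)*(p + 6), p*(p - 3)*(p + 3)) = p^2 - 3*p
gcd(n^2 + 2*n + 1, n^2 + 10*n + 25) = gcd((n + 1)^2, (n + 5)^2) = 1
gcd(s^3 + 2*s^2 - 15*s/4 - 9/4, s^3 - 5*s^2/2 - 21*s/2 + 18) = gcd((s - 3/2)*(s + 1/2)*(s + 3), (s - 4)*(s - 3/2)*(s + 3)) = s^2 + 3*s/2 - 9/2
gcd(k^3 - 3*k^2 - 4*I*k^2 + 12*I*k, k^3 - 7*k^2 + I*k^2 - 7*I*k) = k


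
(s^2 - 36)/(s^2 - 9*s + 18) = (s + 6)/(s - 3)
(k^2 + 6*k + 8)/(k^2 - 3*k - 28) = (k + 2)/(k - 7)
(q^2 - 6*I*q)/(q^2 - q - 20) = q*(-q + 6*I)/(-q^2 + q + 20)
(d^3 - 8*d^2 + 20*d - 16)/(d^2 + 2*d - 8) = (d^2 - 6*d + 8)/(d + 4)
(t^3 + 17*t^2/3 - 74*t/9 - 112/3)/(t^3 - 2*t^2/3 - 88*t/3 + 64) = (t + 7/3)/(t - 4)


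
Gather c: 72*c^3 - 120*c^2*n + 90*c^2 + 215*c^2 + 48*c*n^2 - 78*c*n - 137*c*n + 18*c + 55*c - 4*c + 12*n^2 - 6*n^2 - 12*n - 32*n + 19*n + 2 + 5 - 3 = 72*c^3 + c^2*(305 - 120*n) + c*(48*n^2 - 215*n + 69) + 6*n^2 - 25*n + 4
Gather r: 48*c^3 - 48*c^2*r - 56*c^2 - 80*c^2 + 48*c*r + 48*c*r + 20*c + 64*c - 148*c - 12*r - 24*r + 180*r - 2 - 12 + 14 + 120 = 48*c^3 - 136*c^2 - 64*c + r*(-48*c^2 + 96*c + 144) + 120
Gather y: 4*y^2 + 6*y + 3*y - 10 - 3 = 4*y^2 + 9*y - 13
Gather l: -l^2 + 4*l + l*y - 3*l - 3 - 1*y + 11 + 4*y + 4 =-l^2 + l*(y + 1) + 3*y + 12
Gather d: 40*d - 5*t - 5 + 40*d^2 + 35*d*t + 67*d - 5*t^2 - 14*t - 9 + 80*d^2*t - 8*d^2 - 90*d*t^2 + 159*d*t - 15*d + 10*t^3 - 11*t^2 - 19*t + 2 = d^2*(80*t + 32) + d*(-90*t^2 + 194*t + 92) + 10*t^3 - 16*t^2 - 38*t - 12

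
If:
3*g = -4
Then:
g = -4/3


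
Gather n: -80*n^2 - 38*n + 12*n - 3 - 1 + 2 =-80*n^2 - 26*n - 2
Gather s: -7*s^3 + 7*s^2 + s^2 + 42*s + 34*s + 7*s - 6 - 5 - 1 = -7*s^3 + 8*s^2 + 83*s - 12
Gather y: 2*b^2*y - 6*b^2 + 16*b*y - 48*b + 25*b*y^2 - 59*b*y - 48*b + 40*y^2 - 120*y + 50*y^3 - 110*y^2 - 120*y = -6*b^2 - 96*b + 50*y^3 + y^2*(25*b - 70) + y*(2*b^2 - 43*b - 240)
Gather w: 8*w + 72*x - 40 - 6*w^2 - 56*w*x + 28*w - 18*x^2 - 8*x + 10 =-6*w^2 + w*(36 - 56*x) - 18*x^2 + 64*x - 30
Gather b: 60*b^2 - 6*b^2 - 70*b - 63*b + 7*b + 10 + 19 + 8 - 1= 54*b^2 - 126*b + 36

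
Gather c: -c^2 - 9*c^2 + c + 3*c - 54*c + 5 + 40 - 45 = -10*c^2 - 50*c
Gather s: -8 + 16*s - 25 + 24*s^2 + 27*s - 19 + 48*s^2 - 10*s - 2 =72*s^2 + 33*s - 54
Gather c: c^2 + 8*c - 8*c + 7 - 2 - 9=c^2 - 4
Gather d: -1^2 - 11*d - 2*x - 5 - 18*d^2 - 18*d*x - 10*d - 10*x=-18*d^2 + d*(-18*x - 21) - 12*x - 6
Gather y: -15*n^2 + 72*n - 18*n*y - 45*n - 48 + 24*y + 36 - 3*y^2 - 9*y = -15*n^2 + 27*n - 3*y^2 + y*(15 - 18*n) - 12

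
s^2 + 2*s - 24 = (s - 4)*(s + 6)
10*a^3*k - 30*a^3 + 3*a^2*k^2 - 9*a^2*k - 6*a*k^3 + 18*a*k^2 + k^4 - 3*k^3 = (-5*a + k)*(-2*a + k)*(a + k)*(k - 3)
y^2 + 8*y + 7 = (y + 1)*(y + 7)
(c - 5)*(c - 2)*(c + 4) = c^3 - 3*c^2 - 18*c + 40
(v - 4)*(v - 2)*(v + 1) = v^3 - 5*v^2 + 2*v + 8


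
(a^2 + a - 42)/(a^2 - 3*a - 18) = (a + 7)/(a + 3)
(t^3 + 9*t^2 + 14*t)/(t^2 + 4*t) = (t^2 + 9*t + 14)/(t + 4)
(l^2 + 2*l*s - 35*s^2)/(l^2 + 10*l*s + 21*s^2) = (l - 5*s)/(l + 3*s)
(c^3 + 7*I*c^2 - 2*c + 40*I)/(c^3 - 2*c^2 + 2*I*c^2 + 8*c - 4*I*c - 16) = (c + 5*I)/(c - 2)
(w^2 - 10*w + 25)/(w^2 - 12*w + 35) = (w - 5)/(w - 7)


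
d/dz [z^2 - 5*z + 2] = 2*z - 5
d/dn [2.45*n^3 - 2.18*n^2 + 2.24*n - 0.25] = 7.35*n^2 - 4.36*n + 2.24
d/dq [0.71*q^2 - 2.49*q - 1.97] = 1.42*q - 2.49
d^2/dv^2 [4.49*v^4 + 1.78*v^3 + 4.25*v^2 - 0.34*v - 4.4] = 53.88*v^2 + 10.68*v + 8.5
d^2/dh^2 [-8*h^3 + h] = -48*h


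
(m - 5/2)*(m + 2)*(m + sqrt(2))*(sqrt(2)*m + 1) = sqrt(2)*m^4 - sqrt(2)*m^3/2 + 3*m^3 - 4*sqrt(2)*m^2 - 3*m^2/2 - 15*m - sqrt(2)*m/2 - 5*sqrt(2)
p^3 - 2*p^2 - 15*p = p*(p - 5)*(p + 3)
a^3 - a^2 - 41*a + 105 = (a - 5)*(a - 3)*(a + 7)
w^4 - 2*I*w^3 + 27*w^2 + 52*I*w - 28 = (w - 7*I)*(w + I)*(w + 2*I)^2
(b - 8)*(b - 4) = b^2 - 12*b + 32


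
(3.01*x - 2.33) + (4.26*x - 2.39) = 7.27*x - 4.72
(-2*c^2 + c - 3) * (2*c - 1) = -4*c^3 + 4*c^2 - 7*c + 3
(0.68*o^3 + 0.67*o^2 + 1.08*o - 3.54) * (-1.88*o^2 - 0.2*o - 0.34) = -1.2784*o^5 - 1.3956*o^4 - 2.3956*o^3 + 6.2114*o^2 + 0.3408*o + 1.2036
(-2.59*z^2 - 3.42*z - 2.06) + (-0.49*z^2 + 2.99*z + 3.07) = -3.08*z^2 - 0.43*z + 1.01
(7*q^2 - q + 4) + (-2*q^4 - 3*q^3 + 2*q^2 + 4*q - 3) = -2*q^4 - 3*q^3 + 9*q^2 + 3*q + 1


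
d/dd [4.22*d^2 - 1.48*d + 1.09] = 8.44*d - 1.48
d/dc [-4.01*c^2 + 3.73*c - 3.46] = 3.73 - 8.02*c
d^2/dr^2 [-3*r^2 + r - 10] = -6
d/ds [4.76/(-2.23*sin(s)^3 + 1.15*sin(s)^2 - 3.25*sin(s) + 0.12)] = (31.8444*sin(s)^2 - 10.948*sin(s) + 15.47)*cos(s)/(2.23*sin(s)^3 - 1.15*sin(s)^2 + 3.25*sin(s) - 0.12)^2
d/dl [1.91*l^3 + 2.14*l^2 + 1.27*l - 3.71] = 5.73*l^2 + 4.28*l + 1.27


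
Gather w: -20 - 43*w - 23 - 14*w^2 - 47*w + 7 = -14*w^2 - 90*w - 36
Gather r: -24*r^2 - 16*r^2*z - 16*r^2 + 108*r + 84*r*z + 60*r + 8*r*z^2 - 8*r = r^2*(-16*z - 40) + r*(8*z^2 + 84*z + 160)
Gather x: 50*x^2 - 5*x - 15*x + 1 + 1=50*x^2 - 20*x + 2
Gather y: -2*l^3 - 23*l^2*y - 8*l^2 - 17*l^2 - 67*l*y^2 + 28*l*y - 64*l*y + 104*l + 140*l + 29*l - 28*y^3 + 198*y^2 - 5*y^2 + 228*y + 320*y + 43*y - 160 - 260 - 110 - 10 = -2*l^3 - 25*l^2 + 273*l - 28*y^3 + y^2*(193 - 67*l) + y*(-23*l^2 - 36*l + 591) - 540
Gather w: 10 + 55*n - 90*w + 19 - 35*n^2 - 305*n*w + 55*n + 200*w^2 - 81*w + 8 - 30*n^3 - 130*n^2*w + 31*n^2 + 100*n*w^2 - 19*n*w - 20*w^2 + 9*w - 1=-30*n^3 - 4*n^2 + 110*n + w^2*(100*n + 180) + w*(-130*n^2 - 324*n - 162) + 36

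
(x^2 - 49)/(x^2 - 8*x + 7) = (x + 7)/(x - 1)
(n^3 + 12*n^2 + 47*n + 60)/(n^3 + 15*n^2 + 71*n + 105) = (n + 4)/(n + 7)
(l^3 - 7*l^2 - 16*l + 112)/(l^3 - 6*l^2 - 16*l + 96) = (l - 7)/(l - 6)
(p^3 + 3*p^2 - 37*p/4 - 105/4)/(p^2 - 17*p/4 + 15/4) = (4*p^2 + 24*p + 35)/(4*p - 5)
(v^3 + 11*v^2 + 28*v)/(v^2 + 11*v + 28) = v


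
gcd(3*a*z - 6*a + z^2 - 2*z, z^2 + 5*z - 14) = z - 2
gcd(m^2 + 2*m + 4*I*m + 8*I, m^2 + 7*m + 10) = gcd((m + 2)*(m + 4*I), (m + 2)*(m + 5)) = m + 2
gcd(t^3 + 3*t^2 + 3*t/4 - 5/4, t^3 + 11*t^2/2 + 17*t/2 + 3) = 1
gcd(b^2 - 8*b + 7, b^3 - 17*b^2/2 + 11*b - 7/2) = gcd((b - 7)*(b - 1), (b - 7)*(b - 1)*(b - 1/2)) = b^2 - 8*b + 7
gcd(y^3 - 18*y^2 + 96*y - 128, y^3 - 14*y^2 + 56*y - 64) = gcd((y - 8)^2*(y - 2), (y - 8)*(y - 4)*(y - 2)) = y^2 - 10*y + 16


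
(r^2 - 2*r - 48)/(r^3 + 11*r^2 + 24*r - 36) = (r - 8)/(r^2 + 5*r - 6)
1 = 1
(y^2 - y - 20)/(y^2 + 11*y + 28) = (y - 5)/(y + 7)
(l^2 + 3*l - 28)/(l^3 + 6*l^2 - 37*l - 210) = (l - 4)/(l^2 - l - 30)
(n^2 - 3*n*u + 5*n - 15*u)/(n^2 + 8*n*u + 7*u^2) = (n^2 - 3*n*u + 5*n - 15*u)/(n^2 + 8*n*u + 7*u^2)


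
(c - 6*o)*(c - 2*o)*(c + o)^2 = c^4 - 6*c^3*o - 3*c^2*o^2 + 16*c*o^3 + 12*o^4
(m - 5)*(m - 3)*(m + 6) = m^3 - 2*m^2 - 33*m + 90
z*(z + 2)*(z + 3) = z^3 + 5*z^2 + 6*z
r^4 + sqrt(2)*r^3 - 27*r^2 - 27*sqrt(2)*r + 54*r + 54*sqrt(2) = (r - 3)^2*(r + 6)*(r + sqrt(2))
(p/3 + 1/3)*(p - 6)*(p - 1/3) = p^3/3 - 16*p^2/9 - 13*p/9 + 2/3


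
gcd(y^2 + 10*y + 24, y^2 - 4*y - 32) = y + 4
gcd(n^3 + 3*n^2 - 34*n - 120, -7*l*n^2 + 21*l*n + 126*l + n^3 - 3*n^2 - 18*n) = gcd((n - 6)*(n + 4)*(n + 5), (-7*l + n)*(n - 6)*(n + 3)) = n - 6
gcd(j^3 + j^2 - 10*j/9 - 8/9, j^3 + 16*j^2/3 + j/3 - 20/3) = j^2 + j/3 - 4/3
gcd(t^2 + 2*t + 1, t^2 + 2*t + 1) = t^2 + 2*t + 1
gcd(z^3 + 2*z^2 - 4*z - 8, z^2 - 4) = z^2 - 4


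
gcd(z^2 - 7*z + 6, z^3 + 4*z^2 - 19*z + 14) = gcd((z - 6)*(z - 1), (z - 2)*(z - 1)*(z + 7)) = z - 1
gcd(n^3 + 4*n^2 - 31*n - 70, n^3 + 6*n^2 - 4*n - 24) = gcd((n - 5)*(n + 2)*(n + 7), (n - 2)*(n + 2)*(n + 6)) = n + 2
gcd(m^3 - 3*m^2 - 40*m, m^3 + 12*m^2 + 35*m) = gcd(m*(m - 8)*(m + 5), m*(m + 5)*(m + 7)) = m^2 + 5*m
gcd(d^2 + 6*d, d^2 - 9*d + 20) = 1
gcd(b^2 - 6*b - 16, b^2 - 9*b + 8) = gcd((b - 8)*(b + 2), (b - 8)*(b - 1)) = b - 8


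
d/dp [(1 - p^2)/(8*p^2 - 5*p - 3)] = 5/(64*p^2 + 48*p + 9)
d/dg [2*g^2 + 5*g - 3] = 4*g + 5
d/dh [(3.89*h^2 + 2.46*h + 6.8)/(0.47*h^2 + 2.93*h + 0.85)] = (10.2415*h^2 + 0.221000000000002*h - 17.833)/(0.2209*h^4 + 2.7542*h^3 + 9.3839*h^2 + 4.981*h + 0.7225)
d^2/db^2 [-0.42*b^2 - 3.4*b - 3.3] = -0.840000000000000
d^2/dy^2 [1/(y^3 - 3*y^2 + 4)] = 6*(3*y^2*(y - 2)^2 + (1 - y)*(y^3 - 3*y^2 + 4))/(y^3 - 3*y^2 + 4)^3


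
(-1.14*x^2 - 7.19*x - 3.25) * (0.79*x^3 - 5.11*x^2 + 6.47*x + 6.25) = -0.9006*x^5 + 0.1453*x^4 + 26.7976*x^3 - 37.0368*x^2 - 65.965*x - 20.3125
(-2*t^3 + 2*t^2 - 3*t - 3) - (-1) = -2*t^3 + 2*t^2 - 3*t - 2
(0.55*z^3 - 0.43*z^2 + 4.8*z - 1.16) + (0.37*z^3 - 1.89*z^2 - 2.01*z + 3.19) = 0.92*z^3 - 2.32*z^2 + 2.79*z + 2.03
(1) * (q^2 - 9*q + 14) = q^2 - 9*q + 14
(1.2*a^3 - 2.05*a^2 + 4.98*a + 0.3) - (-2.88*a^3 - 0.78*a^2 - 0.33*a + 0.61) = 4.08*a^3 - 1.27*a^2 + 5.31*a - 0.31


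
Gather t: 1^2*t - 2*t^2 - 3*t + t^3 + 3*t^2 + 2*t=t^3 + t^2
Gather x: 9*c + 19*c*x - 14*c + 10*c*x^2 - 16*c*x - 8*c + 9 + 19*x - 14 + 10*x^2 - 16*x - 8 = -13*c + x^2*(10*c + 10) + x*(3*c + 3) - 13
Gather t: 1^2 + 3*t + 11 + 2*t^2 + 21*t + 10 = 2*t^2 + 24*t + 22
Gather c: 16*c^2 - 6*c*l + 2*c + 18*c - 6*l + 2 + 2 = 16*c^2 + c*(20 - 6*l) - 6*l + 4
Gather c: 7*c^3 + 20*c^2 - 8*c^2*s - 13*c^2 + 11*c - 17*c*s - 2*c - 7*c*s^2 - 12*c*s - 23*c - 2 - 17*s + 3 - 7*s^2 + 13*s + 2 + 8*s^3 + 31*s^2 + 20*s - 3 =7*c^3 + c^2*(7 - 8*s) + c*(-7*s^2 - 29*s - 14) + 8*s^3 + 24*s^2 + 16*s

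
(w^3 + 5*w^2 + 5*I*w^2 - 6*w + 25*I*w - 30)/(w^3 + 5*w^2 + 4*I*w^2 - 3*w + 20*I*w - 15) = (w + 2*I)/(w + I)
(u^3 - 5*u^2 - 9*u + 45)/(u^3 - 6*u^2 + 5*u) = (u^2 - 9)/(u*(u - 1))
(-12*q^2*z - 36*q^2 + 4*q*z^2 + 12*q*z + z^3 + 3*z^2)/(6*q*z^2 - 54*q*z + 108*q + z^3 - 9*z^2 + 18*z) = (-2*q*z - 6*q + z^2 + 3*z)/(z^2 - 9*z + 18)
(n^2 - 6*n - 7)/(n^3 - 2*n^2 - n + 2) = (n - 7)/(n^2 - 3*n + 2)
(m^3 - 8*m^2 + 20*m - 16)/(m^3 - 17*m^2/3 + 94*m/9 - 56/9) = 9*(m^2 - 6*m + 8)/(9*m^2 - 33*m + 28)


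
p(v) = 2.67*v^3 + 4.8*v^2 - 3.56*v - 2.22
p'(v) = 8.01*v^2 + 9.6*v - 3.56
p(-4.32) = -112.52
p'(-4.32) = 104.45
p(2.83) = 86.66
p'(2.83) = 87.76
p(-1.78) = 4.27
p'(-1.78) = 4.73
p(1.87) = 25.37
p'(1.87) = 42.40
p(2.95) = 97.60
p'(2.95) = 94.47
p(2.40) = 53.79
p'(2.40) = 65.62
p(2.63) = 70.19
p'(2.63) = 77.09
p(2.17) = 39.94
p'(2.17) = 54.99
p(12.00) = 5260.02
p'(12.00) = 1265.08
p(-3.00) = -20.43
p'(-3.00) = 39.73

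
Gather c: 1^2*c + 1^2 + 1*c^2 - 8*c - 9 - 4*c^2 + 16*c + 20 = -3*c^2 + 9*c + 12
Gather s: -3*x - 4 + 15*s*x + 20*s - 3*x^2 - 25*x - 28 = s*(15*x + 20) - 3*x^2 - 28*x - 32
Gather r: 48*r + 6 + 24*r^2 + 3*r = 24*r^2 + 51*r + 6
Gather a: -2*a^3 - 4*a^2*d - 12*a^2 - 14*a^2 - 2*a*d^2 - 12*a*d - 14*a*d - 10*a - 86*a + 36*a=-2*a^3 + a^2*(-4*d - 26) + a*(-2*d^2 - 26*d - 60)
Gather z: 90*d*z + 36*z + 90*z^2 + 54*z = 90*z^2 + z*(90*d + 90)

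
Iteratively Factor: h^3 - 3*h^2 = (h)*(h^2 - 3*h) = h*(h - 3)*(h)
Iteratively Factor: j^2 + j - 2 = (j - 1)*(j + 2)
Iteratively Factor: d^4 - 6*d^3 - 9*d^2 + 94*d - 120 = (d - 2)*(d^3 - 4*d^2 - 17*d + 60) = (d - 5)*(d - 2)*(d^2 + d - 12) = (d - 5)*(d - 2)*(d + 4)*(d - 3)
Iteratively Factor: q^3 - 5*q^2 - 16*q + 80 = (q - 4)*(q^2 - q - 20) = (q - 5)*(q - 4)*(q + 4)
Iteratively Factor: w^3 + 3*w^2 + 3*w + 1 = (w + 1)*(w^2 + 2*w + 1) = (w + 1)^2*(w + 1)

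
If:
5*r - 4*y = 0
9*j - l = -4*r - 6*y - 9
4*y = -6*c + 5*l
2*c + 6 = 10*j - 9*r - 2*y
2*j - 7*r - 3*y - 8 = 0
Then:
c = 670/447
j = 25/447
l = 476/447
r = -328/447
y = -410/447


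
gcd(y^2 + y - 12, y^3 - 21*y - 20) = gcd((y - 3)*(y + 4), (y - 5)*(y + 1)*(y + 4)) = y + 4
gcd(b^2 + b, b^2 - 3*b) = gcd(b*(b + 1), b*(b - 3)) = b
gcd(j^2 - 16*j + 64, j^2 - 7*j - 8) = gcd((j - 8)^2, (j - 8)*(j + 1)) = j - 8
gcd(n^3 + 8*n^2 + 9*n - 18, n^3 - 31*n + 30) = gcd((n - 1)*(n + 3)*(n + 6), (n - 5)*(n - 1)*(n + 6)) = n^2 + 5*n - 6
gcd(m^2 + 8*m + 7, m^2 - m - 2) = m + 1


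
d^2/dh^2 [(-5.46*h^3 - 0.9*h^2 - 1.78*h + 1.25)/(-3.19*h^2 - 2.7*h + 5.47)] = (1.13686837721616e-13*h^5 + 290.876672*h^3 - 465.92697*h^2 + 1101.969708*h + 44.58701)/(32.461759*h^6 + 82.42641*h^5 - 97.224501*h^4 - 262.99566*h^3 + 166.714113*h^2 + 242.35929*h - 163.667323)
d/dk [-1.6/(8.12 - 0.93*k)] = -1.488/(0.93*k - 8.12)^2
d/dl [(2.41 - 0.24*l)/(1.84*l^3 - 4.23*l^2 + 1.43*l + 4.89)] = (0.8832*l^3 - 14.3184*l^2 + 20.3886*l - 4.6199)/(3.3856*l^6 - 15.5664*l^5 + 23.1553*l^4 + 5.8974*l^3 - 39.3245*l^2 + 13.9854*l + 23.9121)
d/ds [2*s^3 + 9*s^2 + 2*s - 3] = 6*s^2 + 18*s + 2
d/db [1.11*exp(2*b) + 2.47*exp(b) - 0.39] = (2.22*exp(b) + 2.47)*exp(b)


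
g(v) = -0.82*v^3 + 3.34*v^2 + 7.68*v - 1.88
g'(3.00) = 5.58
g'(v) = -2.46*v^2 + 6.68*v + 7.68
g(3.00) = 29.08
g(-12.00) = 1803.88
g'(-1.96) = -14.86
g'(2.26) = 10.21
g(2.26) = 23.07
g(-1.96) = 2.07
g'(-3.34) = -42.07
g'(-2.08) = -16.86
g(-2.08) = 3.97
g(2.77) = 27.59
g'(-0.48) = 3.91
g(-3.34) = 40.28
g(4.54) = 25.10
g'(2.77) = 7.31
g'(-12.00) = -426.72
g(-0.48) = -4.71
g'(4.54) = -12.70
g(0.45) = 2.18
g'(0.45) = 10.19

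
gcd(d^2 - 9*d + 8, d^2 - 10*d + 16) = d - 8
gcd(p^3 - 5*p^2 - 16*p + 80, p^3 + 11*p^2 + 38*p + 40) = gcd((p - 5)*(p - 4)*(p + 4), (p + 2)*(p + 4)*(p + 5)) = p + 4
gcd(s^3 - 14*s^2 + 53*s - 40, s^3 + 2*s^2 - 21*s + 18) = s - 1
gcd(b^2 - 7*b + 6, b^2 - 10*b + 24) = b - 6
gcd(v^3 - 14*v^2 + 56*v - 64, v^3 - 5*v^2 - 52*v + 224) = v^2 - 12*v + 32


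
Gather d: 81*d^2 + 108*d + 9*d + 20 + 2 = 81*d^2 + 117*d + 22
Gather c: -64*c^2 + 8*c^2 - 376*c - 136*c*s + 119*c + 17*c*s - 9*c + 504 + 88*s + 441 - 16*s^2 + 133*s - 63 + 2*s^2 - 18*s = -56*c^2 + c*(-119*s - 266) - 14*s^2 + 203*s + 882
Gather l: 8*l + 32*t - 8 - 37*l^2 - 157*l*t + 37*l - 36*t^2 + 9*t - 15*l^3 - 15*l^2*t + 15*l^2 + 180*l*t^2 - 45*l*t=-15*l^3 + l^2*(-15*t - 22) + l*(180*t^2 - 202*t + 45) - 36*t^2 + 41*t - 8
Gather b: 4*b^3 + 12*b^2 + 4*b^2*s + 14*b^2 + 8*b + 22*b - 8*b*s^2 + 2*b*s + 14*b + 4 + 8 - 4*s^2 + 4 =4*b^3 + b^2*(4*s + 26) + b*(-8*s^2 + 2*s + 44) - 4*s^2 + 16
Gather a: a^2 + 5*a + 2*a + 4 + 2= a^2 + 7*a + 6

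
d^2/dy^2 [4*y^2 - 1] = 8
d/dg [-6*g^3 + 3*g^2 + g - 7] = -18*g^2 + 6*g + 1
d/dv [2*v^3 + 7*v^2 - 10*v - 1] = 6*v^2 + 14*v - 10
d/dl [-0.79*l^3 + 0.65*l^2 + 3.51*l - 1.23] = -2.37*l^2 + 1.3*l + 3.51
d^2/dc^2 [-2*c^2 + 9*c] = -4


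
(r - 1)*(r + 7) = r^2 + 6*r - 7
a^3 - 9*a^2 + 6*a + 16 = (a - 8)*(a - 2)*(a + 1)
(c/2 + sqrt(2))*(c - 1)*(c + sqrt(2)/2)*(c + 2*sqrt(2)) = c^4/2 - c^3/2 + 9*sqrt(2)*c^3/4 - 9*sqrt(2)*c^2/4 + 6*c^2 - 6*c + 2*sqrt(2)*c - 2*sqrt(2)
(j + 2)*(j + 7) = j^2 + 9*j + 14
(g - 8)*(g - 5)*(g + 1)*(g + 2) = g^4 - 10*g^3 + 3*g^2 + 94*g + 80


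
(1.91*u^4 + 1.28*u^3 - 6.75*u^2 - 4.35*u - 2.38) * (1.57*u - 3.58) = 2.9987*u^5 - 4.8282*u^4 - 15.1799*u^3 + 17.3355*u^2 + 11.8364*u + 8.5204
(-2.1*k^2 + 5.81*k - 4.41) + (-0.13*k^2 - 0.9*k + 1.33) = -2.23*k^2 + 4.91*k - 3.08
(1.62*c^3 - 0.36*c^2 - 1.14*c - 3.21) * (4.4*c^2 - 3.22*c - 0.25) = 7.128*c^5 - 6.8004*c^4 - 4.2618*c^3 - 10.3632*c^2 + 10.6212*c + 0.8025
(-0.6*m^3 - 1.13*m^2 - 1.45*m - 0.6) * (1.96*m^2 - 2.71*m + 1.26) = -1.176*m^5 - 0.5888*m^4 - 0.5357*m^3 + 1.3297*m^2 - 0.201*m - 0.756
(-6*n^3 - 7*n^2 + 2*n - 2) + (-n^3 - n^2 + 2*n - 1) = -7*n^3 - 8*n^2 + 4*n - 3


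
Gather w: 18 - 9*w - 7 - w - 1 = 10 - 10*w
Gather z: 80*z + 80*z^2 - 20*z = 80*z^2 + 60*z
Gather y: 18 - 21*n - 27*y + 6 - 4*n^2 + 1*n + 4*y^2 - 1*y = -4*n^2 - 20*n + 4*y^2 - 28*y + 24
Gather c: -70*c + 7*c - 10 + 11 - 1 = -63*c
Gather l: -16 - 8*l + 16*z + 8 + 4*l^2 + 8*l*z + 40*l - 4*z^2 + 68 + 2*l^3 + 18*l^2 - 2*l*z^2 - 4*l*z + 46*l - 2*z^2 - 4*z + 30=2*l^3 + 22*l^2 + l*(-2*z^2 + 4*z + 78) - 6*z^2 + 12*z + 90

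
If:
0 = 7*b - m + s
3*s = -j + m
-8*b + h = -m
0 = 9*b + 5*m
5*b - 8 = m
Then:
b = 20/17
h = 196/17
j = 492/17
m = -36/17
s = -176/17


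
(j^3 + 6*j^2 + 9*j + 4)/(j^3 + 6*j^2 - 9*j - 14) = (j^2 + 5*j + 4)/(j^2 + 5*j - 14)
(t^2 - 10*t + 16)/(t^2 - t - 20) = (-t^2 + 10*t - 16)/(-t^2 + t + 20)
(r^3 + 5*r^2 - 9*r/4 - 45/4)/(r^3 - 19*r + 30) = (r^2 - 9/4)/(r^2 - 5*r + 6)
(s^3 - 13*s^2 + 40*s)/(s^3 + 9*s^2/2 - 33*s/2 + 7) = 2*s*(s^2 - 13*s + 40)/(2*s^3 + 9*s^2 - 33*s + 14)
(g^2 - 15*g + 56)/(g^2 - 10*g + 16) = (g - 7)/(g - 2)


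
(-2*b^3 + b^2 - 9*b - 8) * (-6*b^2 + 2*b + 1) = 12*b^5 - 10*b^4 + 54*b^3 + 31*b^2 - 25*b - 8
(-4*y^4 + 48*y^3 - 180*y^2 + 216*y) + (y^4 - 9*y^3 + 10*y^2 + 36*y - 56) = -3*y^4 + 39*y^3 - 170*y^2 + 252*y - 56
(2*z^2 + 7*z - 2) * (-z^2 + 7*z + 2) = -2*z^4 + 7*z^3 + 55*z^2 - 4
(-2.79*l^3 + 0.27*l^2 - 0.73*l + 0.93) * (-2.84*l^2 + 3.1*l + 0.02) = 7.9236*l^5 - 9.4158*l^4 + 2.8544*l^3 - 4.8988*l^2 + 2.8684*l + 0.0186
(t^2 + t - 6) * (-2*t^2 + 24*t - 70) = -2*t^4 + 22*t^3 - 34*t^2 - 214*t + 420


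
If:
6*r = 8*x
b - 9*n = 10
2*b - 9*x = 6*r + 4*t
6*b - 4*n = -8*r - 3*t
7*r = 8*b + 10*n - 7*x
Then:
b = -2585/2599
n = -3175/2599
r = -4280/2599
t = 12350/2599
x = -3210/2599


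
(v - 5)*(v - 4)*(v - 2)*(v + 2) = v^4 - 9*v^3 + 16*v^2 + 36*v - 80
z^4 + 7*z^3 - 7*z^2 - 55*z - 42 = (z - 3)*(z + 1)*(z + 2)*(z + 7)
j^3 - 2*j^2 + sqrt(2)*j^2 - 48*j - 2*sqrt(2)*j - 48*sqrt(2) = (j - 8)*(j + 6)*(j + sqrt(2))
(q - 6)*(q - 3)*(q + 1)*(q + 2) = q^4 - 6*q^3 - 7*q^2 + 36*q + 36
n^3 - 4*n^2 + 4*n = n*(n - 2)^2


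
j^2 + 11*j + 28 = (j + 4)*(j + 7)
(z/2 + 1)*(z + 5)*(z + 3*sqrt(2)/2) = z^3/2 + 3*sqrt(2)*z^2/4 + 7*z^2/2 + 5*z + 21*sqrt(2)*z/4 + 15*sqrt(2)/2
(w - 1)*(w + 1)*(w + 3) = w^3 + 3*w^2 - w - 3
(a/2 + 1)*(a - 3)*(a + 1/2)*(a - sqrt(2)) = a^4/2 - sqrt(2)*a^3/2 - a^3/4 - 13*a^2/4 + sqrt(2)*a^2/4 - 3*a/2 + 13*sqrt(2)*a/4 + 3*sqrt(2)/2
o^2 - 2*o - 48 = (o - 8)*(o + 6)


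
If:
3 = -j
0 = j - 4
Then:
No Solution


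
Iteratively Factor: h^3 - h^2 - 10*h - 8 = (h + 2)*(h^2 - 3*h - 4) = (h + 1)*(h + 2)*(h - 4)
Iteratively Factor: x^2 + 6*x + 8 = (x + 2)*(x + 4)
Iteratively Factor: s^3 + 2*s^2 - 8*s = (s)*(s^2 + 2*s - 8) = s*(s + 4)*(s - 2)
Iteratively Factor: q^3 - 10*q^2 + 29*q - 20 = (q - 1)*(q^2 - 9*q + 20) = (q - 4)*(q - 1)*(q - 5)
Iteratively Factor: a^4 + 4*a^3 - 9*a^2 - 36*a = (a + 4)*(a^3 - 9*a) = (a + 3)*(a + 4)*(a^2 - 3*a) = (a - 3)*(a + 3)*(a + 4)*(a)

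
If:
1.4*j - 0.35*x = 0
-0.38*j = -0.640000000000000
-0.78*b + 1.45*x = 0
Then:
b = 12.52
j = 1.68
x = 6.74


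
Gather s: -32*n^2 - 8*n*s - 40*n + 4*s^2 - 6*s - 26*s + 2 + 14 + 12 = -32*n^2 - 40*n + 4*s^2 + s*(-8*n - 32) + 28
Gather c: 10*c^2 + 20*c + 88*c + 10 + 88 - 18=10*c^2 + 108*c + 80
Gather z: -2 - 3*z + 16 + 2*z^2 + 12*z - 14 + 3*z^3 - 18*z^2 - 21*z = 3*z^3 - 16*z^2 - 12*z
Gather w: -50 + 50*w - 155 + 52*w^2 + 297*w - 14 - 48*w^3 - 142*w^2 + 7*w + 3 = -48*w^3 - 90*w^2 + 354*w - 216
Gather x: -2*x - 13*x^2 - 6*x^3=-6*x^3 - 13*x^2 - 2*x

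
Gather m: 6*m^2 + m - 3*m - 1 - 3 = 6*m^2 - 2*m - 4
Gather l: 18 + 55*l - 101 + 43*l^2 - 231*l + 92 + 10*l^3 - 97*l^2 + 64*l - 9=10*l^3 - 54*l^2 - 112*l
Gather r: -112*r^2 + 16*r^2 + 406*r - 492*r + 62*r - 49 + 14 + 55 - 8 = -96*r^2 - 24*r + 12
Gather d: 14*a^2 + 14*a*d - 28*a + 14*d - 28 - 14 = 14*a^2 - 28*a + d*(14*a + 14) - 42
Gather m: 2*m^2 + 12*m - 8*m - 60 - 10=2*m^2 + 4*m - 70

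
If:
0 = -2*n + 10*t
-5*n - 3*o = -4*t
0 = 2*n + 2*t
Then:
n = 0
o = 0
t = 0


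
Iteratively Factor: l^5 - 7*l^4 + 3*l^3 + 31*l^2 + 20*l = (l + 1)*(l^4 - 8*l^3 + 11*l^2 + 20*l) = (l + 1)^2*(l^3 - 9*l^2 + 20*l) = l*(l + 1)^2*(l^2 - 9*l + 20) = l*(l - 4)*(l + 1)^2*(l - 5)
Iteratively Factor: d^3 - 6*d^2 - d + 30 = (d - 3)*(d^2 - 3*d - 10) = (d - 5)*(d - 3)*(d + 2)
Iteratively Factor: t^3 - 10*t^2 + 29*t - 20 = (t - 5)*(t^2 - 5*t + 4) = (t - 5)*(t - 4)*(t - 1)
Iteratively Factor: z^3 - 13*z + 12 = (z - 3)*(z^2 + 3*z - 4) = (z - 3)*(z - 1)*(z + 4)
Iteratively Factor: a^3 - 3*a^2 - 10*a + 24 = (a - 2)*(a^2 - a - 12) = (a - 2)*(a + 3)*(a - 4)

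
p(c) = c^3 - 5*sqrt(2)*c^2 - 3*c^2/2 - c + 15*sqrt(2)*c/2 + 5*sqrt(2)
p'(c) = 3*c^2 - 10*sqrt(2)*c - 3*c - 1 + 15*sqrt(2)/2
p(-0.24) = 4.26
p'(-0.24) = 13.89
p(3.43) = -20.46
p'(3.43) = -13.90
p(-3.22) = -146.12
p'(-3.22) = 95.91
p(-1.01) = -12.41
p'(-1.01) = 29.98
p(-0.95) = -10.65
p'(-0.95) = 28.60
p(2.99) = -14.10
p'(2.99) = -14.83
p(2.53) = -7.29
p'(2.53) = -14.56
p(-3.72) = -198.75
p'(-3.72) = 114.89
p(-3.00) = -125.89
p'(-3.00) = 88.03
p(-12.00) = -3070.44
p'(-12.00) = 647.31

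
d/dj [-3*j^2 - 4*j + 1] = -6*j - 4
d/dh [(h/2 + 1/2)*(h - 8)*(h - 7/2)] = 3*h^2/2 - 21*h/2 + 33/4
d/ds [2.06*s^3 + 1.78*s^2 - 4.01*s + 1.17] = 6.18*s^2 + 3.56*s - 4.01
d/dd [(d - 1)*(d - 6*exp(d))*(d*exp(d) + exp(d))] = (d^3 - 12*d^2*exp(d) + 3*d^2 - 12*d*exp(d) - d + 12*exp(d) - 1)*exp(d)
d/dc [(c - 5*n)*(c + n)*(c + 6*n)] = 3*c^2 + 4*c*n - 29*n^2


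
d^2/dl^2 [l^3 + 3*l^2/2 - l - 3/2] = 6*l + 3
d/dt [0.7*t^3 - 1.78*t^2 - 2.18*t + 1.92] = 2.1*t^2 - 3.56*t - 2.18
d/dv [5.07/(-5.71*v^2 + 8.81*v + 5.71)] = (57.8994*v - 44.6667)/(-5.71*v^2 + 8.81*v + 5.71)^2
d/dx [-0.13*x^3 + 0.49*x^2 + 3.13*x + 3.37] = -0.39*x^2 + 0.98*x + 3.13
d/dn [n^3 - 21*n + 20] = 3*n^2 - 21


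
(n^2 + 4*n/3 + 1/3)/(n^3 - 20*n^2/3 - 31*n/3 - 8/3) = 1/(n - 8)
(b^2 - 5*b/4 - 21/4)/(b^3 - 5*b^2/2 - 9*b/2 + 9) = (4*b + 7)/(2*(2*b^2 + b - 6))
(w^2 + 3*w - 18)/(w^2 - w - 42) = (w - 3)/(w - 7)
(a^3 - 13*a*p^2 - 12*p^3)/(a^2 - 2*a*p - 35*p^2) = (-a^3 + 13*a*p^2 + 12*p^3)/(-a^2 + 2*a*p + 35*p^2)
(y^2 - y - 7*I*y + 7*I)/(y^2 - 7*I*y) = (y - 1)/y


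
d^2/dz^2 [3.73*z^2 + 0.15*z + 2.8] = 7.46000000000000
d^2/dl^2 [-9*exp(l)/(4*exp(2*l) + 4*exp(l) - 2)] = 9*(-4*exp(4*l) + 4*exp(3*l) - 12*exp(2*l) - 2*exp(l) - 1)*exp(l)/(2*(8*exp(6*l) + 24*exp(5*l) + 12*exp(4*l) - 16*exp(3*l) - 6*exp(2*l) + 6*exp(l) - 1))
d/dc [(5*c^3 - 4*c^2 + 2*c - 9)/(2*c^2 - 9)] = (10*c^4 - 139*c^2 + 108*c - 18)/(4*c^4 - 36*c^2 + 81)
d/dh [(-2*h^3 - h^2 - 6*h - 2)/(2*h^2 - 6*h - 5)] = 2*(-2*h^4 + 12*h^3 + 24*h^2 + 9*h + 9)/(4*h^4 - 24*h^3 + 16*h^2 + 60*h + 25)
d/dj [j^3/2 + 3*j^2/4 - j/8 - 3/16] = 3*j^2/2 + 3*j/2 - 1/8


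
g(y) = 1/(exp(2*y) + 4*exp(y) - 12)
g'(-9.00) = 0.00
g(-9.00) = -0.08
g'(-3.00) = 0.00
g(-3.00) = -0.08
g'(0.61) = -9.03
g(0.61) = -0.80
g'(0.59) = -5.87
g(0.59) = -0.65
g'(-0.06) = -0.10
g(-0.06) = -0.14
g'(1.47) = -0.09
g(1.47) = 0.04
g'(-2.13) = -0.00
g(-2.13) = -0.09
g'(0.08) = -0.16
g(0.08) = -0.15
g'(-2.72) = -0.00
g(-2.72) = -0.09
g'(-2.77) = -0.00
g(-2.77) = -0.09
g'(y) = (-2*exp(2*y) - 4*exp(y))/(exp(2*y) + 4*exp(y) - 12)^2 = 2*(-exp(y) - 2)*exp(y)/(exp(2*y) + 4*exp(y) - 12)^2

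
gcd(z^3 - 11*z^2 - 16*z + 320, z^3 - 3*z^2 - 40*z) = z^2 - 3*z - 40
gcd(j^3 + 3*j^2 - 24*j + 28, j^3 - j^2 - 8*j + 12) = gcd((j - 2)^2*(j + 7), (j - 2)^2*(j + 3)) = j^2 - 4*j + 4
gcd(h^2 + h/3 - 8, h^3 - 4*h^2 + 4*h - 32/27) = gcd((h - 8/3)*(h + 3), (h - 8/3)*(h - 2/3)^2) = h - 8/3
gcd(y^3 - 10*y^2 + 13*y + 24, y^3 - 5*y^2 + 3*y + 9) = y^2 - 2*y - 3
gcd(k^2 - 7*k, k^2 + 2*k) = k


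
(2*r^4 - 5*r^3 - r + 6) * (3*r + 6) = 6*r^5 - 3*r^4 - 30*r^3 - 3*r^2 + 12*r + 36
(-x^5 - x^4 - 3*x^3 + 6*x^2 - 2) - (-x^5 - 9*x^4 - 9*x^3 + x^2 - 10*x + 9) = 8*x^4 + 6*x^3 + 5*x^2 + 10*x - 11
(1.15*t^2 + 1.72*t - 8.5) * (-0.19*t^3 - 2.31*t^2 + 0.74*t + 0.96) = -0.2185*t^5 - 2.9833*t^4 - 1.5072*t^3 + 22.0118*t^2 - 4.6388*t - 8.16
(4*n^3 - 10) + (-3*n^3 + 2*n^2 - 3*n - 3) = n^3 + 2*n^2 - 3*n - 13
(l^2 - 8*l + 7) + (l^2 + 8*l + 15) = 2*l^2 + 22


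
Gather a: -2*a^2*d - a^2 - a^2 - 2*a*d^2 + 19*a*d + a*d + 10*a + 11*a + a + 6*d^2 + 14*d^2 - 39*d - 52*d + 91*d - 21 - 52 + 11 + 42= a^2*(-2*d - 2) + a*(-2*d^2 + 20*d + 22) + 20*d^2 - 20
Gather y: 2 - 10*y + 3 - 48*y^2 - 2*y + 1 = -48*y^2 - 12*y + 6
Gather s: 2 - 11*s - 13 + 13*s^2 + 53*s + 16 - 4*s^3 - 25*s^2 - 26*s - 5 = -4*s^3 - 12*s^2 + 16*s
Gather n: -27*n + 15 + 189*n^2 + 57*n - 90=189*n^2 + 30*n - 75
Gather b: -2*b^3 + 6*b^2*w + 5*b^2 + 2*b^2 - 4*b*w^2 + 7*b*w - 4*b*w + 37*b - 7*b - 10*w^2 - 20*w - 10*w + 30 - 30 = -2*b^3 + b^2*(6*w + 7) + b*(-4*w^2 + 3*w + 30) - 10*w^2 - 30*w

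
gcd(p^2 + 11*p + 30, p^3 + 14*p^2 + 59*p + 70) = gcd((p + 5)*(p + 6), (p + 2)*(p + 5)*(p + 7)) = p + 5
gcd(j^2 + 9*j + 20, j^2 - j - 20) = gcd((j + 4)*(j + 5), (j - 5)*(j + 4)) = j + 4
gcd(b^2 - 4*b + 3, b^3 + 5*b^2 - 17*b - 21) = b - 3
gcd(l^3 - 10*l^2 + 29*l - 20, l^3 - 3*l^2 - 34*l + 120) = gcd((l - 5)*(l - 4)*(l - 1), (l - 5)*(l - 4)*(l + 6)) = l^2 - 9*l + 20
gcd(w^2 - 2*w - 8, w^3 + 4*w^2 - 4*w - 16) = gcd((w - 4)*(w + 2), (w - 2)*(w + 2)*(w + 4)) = w + 2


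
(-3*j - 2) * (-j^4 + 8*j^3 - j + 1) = 3*j^5 - 22*j^4 - 16*j^3 + 3*j^2 - j - 2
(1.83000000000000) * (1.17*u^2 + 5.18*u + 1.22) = 2.1411*u^2 + 9.4794*u + 2.2326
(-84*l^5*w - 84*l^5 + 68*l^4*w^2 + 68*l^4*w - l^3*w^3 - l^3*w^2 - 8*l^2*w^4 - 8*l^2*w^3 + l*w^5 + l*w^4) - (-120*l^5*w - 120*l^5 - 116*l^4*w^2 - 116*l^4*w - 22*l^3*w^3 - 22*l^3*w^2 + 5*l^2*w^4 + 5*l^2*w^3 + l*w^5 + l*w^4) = 36*l^5*w + 36*l^5 + 184*l^4*w^2 + 184*l^4*w + 21*l^3*w^3 + 21*l^3*w^2 - 13*l^2*w^4 - 13*l^2*w^3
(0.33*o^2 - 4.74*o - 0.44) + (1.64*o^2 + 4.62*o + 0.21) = 1.97*o^2 - 0.12*o - 0.23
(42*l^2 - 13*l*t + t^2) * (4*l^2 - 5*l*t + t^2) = 168*l^4 - 262*l^3*t + 111*l^2*t^2 - 18*l*t^3 + t^4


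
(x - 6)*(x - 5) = x^2 - 11*x + 30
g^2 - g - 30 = (g - 6)*(g + 5)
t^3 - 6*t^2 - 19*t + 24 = (t - 8)*(t - 1)*(t + 3)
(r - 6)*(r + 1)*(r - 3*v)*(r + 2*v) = r^4 - r^3*v - 5*r^3 - 6*r^2*v^2 + 5*r^2*v - 6*r^2 + 30*r*v^2 + 6*r*v + 36*v^2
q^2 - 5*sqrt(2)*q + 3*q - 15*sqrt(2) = (q + 3)*(q - 5*sqrt(2))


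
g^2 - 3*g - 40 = (g - 8)*(g + 5)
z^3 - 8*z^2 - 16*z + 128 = (z - 8)*(z - 4)*(z + 4)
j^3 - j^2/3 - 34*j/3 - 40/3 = (j - 4)*(j + 5/3)*(j + 2)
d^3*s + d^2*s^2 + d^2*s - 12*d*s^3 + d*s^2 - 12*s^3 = (d - 3*s)*(d + 4*s)*(d*s + s)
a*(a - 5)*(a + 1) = a^3 - 4*a^2 - 5*a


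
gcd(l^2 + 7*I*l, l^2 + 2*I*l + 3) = 1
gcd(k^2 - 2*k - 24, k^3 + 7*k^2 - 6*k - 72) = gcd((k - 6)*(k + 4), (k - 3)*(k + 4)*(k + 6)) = k + 4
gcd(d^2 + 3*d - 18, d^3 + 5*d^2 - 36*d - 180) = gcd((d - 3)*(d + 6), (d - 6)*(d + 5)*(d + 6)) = d + 6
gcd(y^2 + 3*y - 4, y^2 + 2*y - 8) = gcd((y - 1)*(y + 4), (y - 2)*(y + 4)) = y + 4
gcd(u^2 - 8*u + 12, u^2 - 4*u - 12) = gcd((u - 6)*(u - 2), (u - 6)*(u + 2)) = u - 6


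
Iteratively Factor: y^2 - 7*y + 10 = (y - 2)*(y - 5)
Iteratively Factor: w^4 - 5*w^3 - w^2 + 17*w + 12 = (w + 1)*(w^3 - 6*w^2 + 5*w + 12) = (w + 1)^2*(w^2 - 7*w + 12) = (w - 4)*(w + 1)^2*(w - 3)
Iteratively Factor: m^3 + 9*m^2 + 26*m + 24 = (m + 4)*(m^2 + 5*m + 6) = (m + 3)*(m + 4)*(m + 2)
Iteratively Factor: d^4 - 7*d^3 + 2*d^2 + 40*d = (d - 5)*(d^3 - 2*d^2 - 8*d) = (d - 5)*(d + 2)*(d^2 - 4*d) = d*(d - 5)*(d + 2)*(d - 4)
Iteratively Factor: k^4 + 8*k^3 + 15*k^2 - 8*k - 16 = (k + 4)*(k^3 + 4*k^2 - k - 4) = (k + 4)^2*(k^2 - 1) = (k + 1)*(k + 4)^2*(k - 1)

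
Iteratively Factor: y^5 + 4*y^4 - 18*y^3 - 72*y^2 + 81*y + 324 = (y + 4)*(y^4 - 18*y^2 + 81) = (y - 3)*(y + 4)*(y^3 + 3*y^2 - 9*y - 27) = (y - 3)*(y + 3)*(y + 4)*(y^2 - 9) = (y - 3)*(y + 3)^2*(y + 4)*(y - 3)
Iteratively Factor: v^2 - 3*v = (v - 3)*(v)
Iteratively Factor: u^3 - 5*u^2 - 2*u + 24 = (u + 2)*(u^2 - 7*u + 12) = (u - 4)*(u + 2)*(u - 3)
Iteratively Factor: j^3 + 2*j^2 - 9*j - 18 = (j - 3)*(j^2 + 5*j + 6) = (j - 3)*(j + 2)*(j + 3)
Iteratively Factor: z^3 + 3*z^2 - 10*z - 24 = (z - 3)*(z^2 + 6*z + 8) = (z - 3)*(z + 2)*(z + 4)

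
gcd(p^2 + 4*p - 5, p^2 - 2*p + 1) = p - 1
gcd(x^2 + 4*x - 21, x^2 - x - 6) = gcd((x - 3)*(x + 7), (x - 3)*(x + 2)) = x - 3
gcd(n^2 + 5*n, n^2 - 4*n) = n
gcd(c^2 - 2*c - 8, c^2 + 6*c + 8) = c + 2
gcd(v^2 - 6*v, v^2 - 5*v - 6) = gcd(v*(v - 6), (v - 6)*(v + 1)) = v - 6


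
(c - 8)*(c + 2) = c^2 - 6*c - 16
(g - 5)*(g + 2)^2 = g^3 - g^2 - 16*g - 20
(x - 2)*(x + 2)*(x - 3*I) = x^3 - 3*I*x^2 - 4*x + 12*I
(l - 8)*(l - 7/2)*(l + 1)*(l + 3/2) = l^4 - 9*l^3 + 3*l^2/4 + 211*l/4 + 42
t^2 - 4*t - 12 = (t - 6)*(t + 2)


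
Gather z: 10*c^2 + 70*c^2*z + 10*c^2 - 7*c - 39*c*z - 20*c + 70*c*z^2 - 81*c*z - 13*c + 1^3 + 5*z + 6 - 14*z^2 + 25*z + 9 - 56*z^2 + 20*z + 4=20*c^2 - 40*c + z^2*(70*c - 70) + z*(70*c^2 - 120*c + 50) + 20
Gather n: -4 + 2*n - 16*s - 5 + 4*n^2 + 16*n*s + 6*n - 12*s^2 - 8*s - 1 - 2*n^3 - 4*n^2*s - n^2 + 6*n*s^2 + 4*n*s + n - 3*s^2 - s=-2*n^3 + n^2*(3 - 4*s) + n*(6*s^2 + 20*s + 9) - 15*s^2 - 25*s - 10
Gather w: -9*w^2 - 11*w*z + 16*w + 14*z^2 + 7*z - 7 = -9*w^2 + w*(16 - 11*z) + 14*z^2 + 7*z - 7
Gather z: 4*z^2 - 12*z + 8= 4*z^2 - 12*z + 8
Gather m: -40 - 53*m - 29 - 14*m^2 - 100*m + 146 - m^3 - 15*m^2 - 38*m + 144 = -m^3 - 29*m^2 - 191*m + 221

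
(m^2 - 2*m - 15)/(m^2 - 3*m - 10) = (m + 3)/(m + 2)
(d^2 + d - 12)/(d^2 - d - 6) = (d + 4)/(d + 2)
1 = 1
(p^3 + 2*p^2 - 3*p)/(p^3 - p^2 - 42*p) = (-p^2 - 2*p + 3)/(-p^2 + p + 42)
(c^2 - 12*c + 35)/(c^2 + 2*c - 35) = (c - 7)/(c + 7)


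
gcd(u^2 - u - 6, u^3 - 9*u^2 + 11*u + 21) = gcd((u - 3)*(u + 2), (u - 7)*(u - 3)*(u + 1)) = u - 3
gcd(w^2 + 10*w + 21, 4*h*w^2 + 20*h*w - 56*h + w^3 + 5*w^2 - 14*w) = w + 7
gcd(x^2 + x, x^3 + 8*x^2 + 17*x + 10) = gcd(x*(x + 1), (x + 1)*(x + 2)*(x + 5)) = x + 1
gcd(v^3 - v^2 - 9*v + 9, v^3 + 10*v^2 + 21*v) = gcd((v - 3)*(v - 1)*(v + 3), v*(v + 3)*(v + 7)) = v + 3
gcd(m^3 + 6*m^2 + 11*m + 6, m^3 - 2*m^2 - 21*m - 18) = m^2 + 4*m + 3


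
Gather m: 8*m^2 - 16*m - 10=8*m^2 - 16*m - 10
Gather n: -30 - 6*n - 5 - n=-7*n - 35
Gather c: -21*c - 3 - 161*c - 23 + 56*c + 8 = -126*c - 18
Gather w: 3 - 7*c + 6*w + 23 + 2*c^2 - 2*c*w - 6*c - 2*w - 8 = 2*c^2 - 13*c + w*(4 - 2*c) + 18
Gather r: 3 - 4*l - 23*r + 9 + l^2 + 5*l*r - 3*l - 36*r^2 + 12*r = l^2 - 7*l - 36*r^2 + r*(5*l - 11) + 12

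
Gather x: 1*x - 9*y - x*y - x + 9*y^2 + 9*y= -x*y + 9*y^2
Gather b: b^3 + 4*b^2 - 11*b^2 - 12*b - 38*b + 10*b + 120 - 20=b^3 - 7*b^2 - 40*b + 100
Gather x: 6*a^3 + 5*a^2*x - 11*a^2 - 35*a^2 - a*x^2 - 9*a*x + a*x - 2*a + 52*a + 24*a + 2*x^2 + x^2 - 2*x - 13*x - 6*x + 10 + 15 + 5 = 6*a^3 - 46*a^2 + 74*a + x^2*(3 - a) + x*(5*a^2 - 8*a - 21) + 30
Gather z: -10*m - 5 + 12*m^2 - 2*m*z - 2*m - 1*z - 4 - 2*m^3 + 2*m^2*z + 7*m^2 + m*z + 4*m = -2*m^3 + 19*m^2 - 8*m + z*(2*m^2 - m - 1) - 9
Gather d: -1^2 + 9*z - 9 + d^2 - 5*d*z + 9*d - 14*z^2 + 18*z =d^2 + d*(9 - 5*z) - 14*z^2 + 27*z - 10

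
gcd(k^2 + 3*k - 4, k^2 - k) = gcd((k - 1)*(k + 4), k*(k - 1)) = k - 1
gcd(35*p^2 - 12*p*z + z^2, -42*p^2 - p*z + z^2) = -7*p + z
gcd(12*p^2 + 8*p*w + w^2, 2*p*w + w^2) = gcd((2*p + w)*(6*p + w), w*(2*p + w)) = 2*p + w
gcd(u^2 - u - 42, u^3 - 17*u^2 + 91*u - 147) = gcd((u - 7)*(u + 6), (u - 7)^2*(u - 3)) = u - 7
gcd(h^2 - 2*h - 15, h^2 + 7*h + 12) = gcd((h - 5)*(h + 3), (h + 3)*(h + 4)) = h + 3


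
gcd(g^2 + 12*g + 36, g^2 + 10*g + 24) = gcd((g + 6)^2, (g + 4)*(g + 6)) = g + 6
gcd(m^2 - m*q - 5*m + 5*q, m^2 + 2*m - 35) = m - 5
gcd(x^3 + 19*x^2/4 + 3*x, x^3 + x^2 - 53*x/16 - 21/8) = x + 3/4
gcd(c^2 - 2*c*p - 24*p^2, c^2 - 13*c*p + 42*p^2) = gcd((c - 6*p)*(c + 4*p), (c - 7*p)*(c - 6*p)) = -c + 6*p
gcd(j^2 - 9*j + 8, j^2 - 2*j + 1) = j - 1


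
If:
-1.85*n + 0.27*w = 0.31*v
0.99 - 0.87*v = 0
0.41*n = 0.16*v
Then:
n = 0.44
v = 1.14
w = 4.35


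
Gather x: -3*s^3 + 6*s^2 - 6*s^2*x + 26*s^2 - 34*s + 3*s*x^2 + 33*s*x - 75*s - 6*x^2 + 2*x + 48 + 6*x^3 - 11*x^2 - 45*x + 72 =-3*s^3 + 32*s^2 - 109*s + 6*x^3 + x^2*(3*s - 17) + x*(-6*s^2 + 33*s - 43) + 120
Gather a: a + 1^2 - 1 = a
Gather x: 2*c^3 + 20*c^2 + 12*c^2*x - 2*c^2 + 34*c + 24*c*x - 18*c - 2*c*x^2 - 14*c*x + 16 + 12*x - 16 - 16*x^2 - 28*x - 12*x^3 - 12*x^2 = 2*c^3 + 18*c^2 + 16*c - 12*x^3 + x^2*(-2*c - 28) + x*(12*c^2 + 10*c - 16)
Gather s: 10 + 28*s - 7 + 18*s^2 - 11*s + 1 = 18*s^2 + 17*s + 4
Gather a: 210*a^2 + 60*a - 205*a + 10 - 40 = 210*a^2 - 145*a - 30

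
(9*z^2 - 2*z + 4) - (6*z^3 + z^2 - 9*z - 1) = -6*z^3 + 8*z^2 + 7*z + 5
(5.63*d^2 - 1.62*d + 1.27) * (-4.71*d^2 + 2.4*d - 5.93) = -26.5173*d^4 + 21.1422*d^3 - 43.2556*d^2 + 12.6546*d - 7.5311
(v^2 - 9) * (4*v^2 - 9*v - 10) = 4*v^4 - 9*v^3 - 46*v^2 + 81*v + 90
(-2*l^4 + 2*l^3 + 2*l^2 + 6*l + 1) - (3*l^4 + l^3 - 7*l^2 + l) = -5*l^4 + l^3 + 9*l^2 + 5*l + 1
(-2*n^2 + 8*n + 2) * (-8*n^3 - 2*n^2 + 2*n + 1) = 16*n^5 - 60*n^4 - 36*n^3 + 10*n^2 + 12*n + 2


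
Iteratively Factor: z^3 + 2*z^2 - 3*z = (z)*(z^2 + 2*z - 3) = z*(z + 3)*(z - 1)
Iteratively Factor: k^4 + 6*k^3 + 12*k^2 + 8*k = (k + 2)*(k^3 + 4*k^2 + 4*k) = (k + 2)^2*(k^2 + 2*k) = (k + 2)^3*(k)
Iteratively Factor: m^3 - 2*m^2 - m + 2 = (m + 1)*(m^2 - 3*m + 2) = (m - 2)*(m + 1)*(m - 1)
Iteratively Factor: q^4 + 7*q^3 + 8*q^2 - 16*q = (q)*(q^3 + 7*q^2 + 8*q - 16) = q*(q + 4)*(q^2 + 3*q - 4) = q*(q + 4)^2*(q - 1)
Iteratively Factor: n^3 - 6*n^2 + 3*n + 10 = (n + 1)*(n^2 - 7*n + 10) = (n - 2)*(n + 1)*(n - 5)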